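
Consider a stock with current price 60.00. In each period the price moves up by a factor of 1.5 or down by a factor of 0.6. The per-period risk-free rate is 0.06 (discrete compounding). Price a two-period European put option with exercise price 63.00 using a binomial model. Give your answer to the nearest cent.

Risk-neutral probability p = (1 + 0.06 − 0.6)/(1.5 − 0.6) = 0.4600/0.9000 = 0.5111
Terminal stock prices: S_uu = 135, S_ud = 54, S_dd = 21.6
Terminal payoffs (K − S): max(-72, 0) = 0, max(9, 0) = 9, max(41.4, 0) = 41.4
Node u (S = 90): V_u = 1/1.06·[0.5111·0.0000 + 0.4889·9.0000] = 4.1509
Node d (S = 36): V_d = 1/1.06·[0.5111·9.0000 + 0.4889·41.4000] = 23.4340
Node 0 (S = 60): V_0 = 1/1.06·[0.5111·4.1509 + 0.4889·23.4340] = 12.8096

12.81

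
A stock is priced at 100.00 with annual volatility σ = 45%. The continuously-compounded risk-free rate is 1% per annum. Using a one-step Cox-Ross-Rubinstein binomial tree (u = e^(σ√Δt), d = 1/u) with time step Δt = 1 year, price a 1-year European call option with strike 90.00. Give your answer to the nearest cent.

26.48

CRR parameters: u = e^(σ√Δt) = e^(0.45·√1) = 1.5683, d = 1/u = 0.6376
Per-period rate: rΔt = 0.01·1 = 0.01, so R = e^0.01 = 1.0101
Risk-neutral probability p = (e^0.01 − 0.6376)/(1.5683 − 0.6376) = 0.3724/0.9307 = 0.4002
Terminal stock prices: S_u = 156.8, S_d = 63.76
Terminal payoffs (S − K): max(66.83, 0) = 66.83, max(-26.24, 0) = 0
Node 0 (S = 100): V_0 = e^(−0.01)·[0.4002·66.8312 + 0.5998·0.0000] = 26.4770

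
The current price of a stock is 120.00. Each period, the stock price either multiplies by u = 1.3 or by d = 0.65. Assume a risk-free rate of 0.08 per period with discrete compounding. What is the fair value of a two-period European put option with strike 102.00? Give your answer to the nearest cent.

5.27

Risk-neutral probability p = (1 + 0.08 − 0.65)/(1.3 − 0.65) = 0.4300/0.6500 = 0.6615
Terminal stock prices: S_uu = 202.8, S_ud = 101.4, S_dd = 50.7
Terminal payoffs (K − S): max(-100.8, 0) = 0, max(0.6, 0) = 0.6, max(51.3, 0) = 51.3
Node u (S = 156): V_u = 1/1.08·[0.6615·0.0000 + 0.3385·0.6000] = 0.1880
Node d (S = 78): V_d = 1/1.08·[0.6615·0.6000 + 0.3385·51.3000] = 16.4444
Node 0 (S = 120): V_0 = 1/1.08·[0.6615·0.1880 + 0.3385·16.4444] = 5.2687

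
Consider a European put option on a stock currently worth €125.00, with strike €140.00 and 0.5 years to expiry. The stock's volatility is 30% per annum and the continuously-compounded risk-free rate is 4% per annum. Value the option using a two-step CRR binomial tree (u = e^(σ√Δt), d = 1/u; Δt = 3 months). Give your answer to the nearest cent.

€19.15

CRR parameters: u = e^(σ√Δt) = e^(0.3·√0.25) = 1.1618, d = 1/u = 0.8607
Per-period rate: rΔt = 0.04·0.25 = 0.01, so R = e^0.01 = 1.0101
Risk-neutral probability p = (e^0.01 − 0.8607)/(1.1618 − 0.8607) = 0.1493/0.3011 = 0.4959
Terminal stock prices: S_uu = 168.7, S_ud = 125, S_dd = 92.6
Terminal payoffs (K − S): max(-28.73, 0) = 0, max(15, 0) = 15, max(47.4, 0) = 47.4
Node u (S = 145.2): V_u = e^(−0.01)·[0.4959·0.0000 + 0.5041·15.0000] = 7.4856
Node d (S = 107.6): V_d = e^(−0.01)·[0.4959·15.0000 + 0.5041·47.3977] = 31.0185
Node 0 (S = 125): V_0 = e^(−0.01)·[0.4959·7.4856 + 0.5041·31.0185] = 19.1549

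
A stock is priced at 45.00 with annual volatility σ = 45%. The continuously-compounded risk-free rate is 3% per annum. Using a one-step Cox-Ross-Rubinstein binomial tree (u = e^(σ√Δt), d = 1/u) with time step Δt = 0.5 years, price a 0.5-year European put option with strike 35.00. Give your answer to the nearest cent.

1.24

CRR parameters: u = e^(σ√Δt) = e^(0.45·√0.5) = 1.3746, d = 1/u = 0.7275
Per-period rate: rΔt = 0.03·0.5 = 0.015, so R = e^0.015 = 1.0151
Risk-neutral probability p = (e^0.015 − 0.7275)/(1.3746 − 0.7275) = 0.2877/0.6472 = 0.4445
Terminal stock prices: S_u = 61.86, S_d = 32.74
Terminal payoffs (K − S): max(-26.86, 0) = 0, max(2.264, 0) = 2.264
Node 0 (S = 45): V_0 = e^(−0.015)·[0.4445·0.0000 + 0.5555·2.2644] = 1.2392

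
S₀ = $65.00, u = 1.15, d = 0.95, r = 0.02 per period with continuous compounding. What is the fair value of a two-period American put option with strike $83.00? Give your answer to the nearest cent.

Risk-neutral probability p = (e^0.02 − 0.95)/(1.15 − 0.95) = 0.0702/0.2000 = 0.3510
Terminal stock prices: S_uu = 85.96, S_ud = 71.01, S_dd = 58.66
Terminal payoffs (K − S): max(-2.962, 0) = 0, max(11.99, 0) = 11.99, max(24.34, 0) = 24.34
Node u (S = 74.75): continuation = e^(−0.02)·[0.3510·0.0000 + 0.6490·11.9875] = 7.6258; exercise value = 8.2500 > continuation, so V_u = 8.2500 (exercise)
Node d (S = 61.75): continuation = e^(−0.02)·[0.3510·11.9875 + 0.6490·24.3375] = 19.6065; exercise value = 21.2500 > continuation, so V_d = 21.2500 (exercise)
Node 0 (S = 65): continuation = e^(−0.02)·[0.3510·8.2500 + 0.6490·21.2500] = 16.3565; exercise value = 18.0000 > continuation, so V_0 = 18.0000 (exercise)

$18.00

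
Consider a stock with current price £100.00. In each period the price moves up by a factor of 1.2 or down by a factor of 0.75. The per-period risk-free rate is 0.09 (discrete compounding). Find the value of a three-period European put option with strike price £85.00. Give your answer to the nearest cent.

Risk-neutral probability p = (1 + 0.09 − 0.75)/(1.2 − 0.75) = 0.3400/0.4500 = 0.7556
Terminal stock prices: S_uuu = 172.8, S_uud = 108, S_udd = 67.5, S_ddd = 42.19
Terminal payoffs (K − S): max(-87.8, 0) = 0, max(-23, 0) = 0, max(17.5, 0) = 17.5, max(42.81, 0) = 42.81
Node uu (S = 144): V_uu = 1/1.09·[0.7556·0.0000 + 0.2444·0.0000] = 0.0000
Node ud (S = 90): V_ud = 1/1.09·[0.7556·0.0000 + 0.2444·17.5000] = 3.9246
Node dd (S = 56.25): V_dd = 1/1.09·[0.7556·17.5000 + 0.2444·42.8125] = 21.7317
Node u (S = 120): V_u = 1/1.09·[0.7556·0.0000 + 0.2444·3.9246] = 0.8801
Node d (S = 75): V_d = 1/1.09·[0.7556·3.9246 + 0.2444·21.7317] = 7.5940
Node 0 (S = 100): V_0 = 1/1.09·[0.7556·0.8801 + 0.2444·7.5940] = 2.3131

£2.31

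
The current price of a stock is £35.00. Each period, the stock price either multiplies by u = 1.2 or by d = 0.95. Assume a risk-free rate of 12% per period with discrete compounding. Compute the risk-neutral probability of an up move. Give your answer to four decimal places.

p = 0.6800

Risk-neutral probability p = (1 + 0.12 − 0.95)/(1.2 − 0.95) = 0.1700/0.2500 = 0.6800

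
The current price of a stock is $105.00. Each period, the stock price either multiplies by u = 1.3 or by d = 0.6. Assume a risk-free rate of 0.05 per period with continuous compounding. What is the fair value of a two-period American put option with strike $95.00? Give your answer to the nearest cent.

Risk-neutral probability p = (e^0.05 − 0.6)/(1.3 − 0.6) = 0.4513/0.7000 = 0.6447
Terminal stock prices: S_uu = 177.5, S_ud = 81.9, S_dd = 37.8
Terminal payoffs (K − S): max(-82.45, 0) = 0, max(13.1, 0) = 13.1, max(57.2, 0) = 57.2
Node u (S = 136.5): continuation = e^(−0.05)·[0.6447·0.0000 + 0.3553·13.1000] = 4.4278; exercise value = 0.0000 ≤ continuation, so V_u = 4.4278
Node d (S = 63): continuation = e^(−0.05)·[0.6447·13.1000 + 0.3553·57.2000] = 27.3668; exercise value = 32.0000 > continuation, so V_d = 32.0000 (exercise)
Node 0 (S = 105): continuation = e^(−0.05)·[0.6447·4.4278 + 0.3553·32.0000] = 13.5312; exercise value = 0.0000 ≤ continuation, so V_0 = 13.5312

$13.53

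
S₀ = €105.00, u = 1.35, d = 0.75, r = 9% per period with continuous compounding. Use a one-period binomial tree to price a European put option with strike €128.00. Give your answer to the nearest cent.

€19.19

Risk-neutral probability p = (e^0.09 − 0.75)/(1.35 − 0.75) = 0.3442/0.6000 = 0.5736
Terminal stock prices: S_u = 141.8, S_d = 78.75
Terminal payoffs (K − S): max(-13.75, 0) = 0, max(49.25, 0) = 49.25
Node 0 (S = 105): V_0 = e^(−0.09)·[0.5736·0.0000 + 0.4264·49.2500] = 19.1917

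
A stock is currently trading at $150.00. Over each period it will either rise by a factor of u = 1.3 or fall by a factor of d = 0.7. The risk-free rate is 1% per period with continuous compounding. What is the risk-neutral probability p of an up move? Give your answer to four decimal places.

p = 0.5168

Risk-neutral probability p = (e^0.01 − 0.7)/(1.3 − 0.7) = 0.3101/0.6000 = 0.5168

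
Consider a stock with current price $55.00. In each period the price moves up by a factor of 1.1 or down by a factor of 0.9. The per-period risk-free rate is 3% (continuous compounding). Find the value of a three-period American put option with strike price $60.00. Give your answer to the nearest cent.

Risk-neutral probability p = (e^0.03 − 0.9)/(1.1 − 0.9) = 0.1305/0.2000 = 0.6523
Terminal stock prices: S_uuu = 73.21, S_uud = 59.9, S_udd = 49.01, S_ddd = 40.1
Terminal payoffs (K − S): max(-13.21, 0) = 0, max(0.105, 0) = 0.105, max(10.99, 0) = 10.99, max(19.9, 0) = 19.9
Node uu (S = 66.55): continuation = e^(−0.03)·[0.6523·0.0000 + 0.3477·0.1050] = 0.0354; exercise value = 0.0000 ≤ continuation, so V_uu = 0.0354
Node ud (S = 54.45): continuation = e^(−0.03)·[0.6523·0.1050 + 0.3477·10.9950] = 3.7767; exercise value = 5.5500 > continuation, so V_ud = 5.5500 (exercise)
Node dd (S = 44.55): continuation = e^(−0.03)·[0.6523·10.9950 + 0.3477·19.9050] = 13.6767; exercise value = 15.4500 > continuation, so V_dd = 15.4500 (exercise)
Node u (S = 60.5): continuation = e^(−0.03)·[0.6523·0.0354 + 0.3477·5.5500] = 1.8953; exercise value = 0.0000 ≤ continuation, so V_u = 1.8953
Node d (S = 49.5): continuation = e^(−0.03)·[0.6523·5.5500 + 0.3477·15.4500] = 8.7267; exercise value = 10.5000 > continuation, so V_d = 10.5000 (exercise)
Node 0 (S = 55): continuation = e^(−0.03)·[0.6523·1.8953 + 0.3477·10.5000] = 4.7429; exercise value = 5.0000 > continuation, so V_0 = 5.0000 (exercise)

$5.00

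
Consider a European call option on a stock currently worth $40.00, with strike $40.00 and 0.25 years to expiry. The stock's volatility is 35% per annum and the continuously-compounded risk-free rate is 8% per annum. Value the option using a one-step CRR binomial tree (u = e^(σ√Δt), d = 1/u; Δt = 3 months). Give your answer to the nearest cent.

$3.85

CRR parameters: u = e^(σ√Δt) = e^(0.35·√0.25) = 1.1912, d = 1/u = 0.8395
Per-period rate: rΔt = 0.08·0.25 = 0.02, so R = e^0.02 = 1.0202
Risk-neutral probability p = (e^0.02 − 0.8395)/(1.1912 − 0.8395) = 0.1807/0.3518 = 0.5138
Terminal stock prices: S_u = 47.65, S_d = 33.58
Terminal payoffs (S − K): max(7.65, 0) = 7.65, max(-6.422, 0) = 0
Node 0 (S = 40): V_0 = e^(−0.02)·[0.5138·7.6498 + 0.4862·0.0000] = 3.8526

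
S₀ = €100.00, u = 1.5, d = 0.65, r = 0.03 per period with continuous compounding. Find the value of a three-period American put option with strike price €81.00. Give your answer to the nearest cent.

Risk-neutral probability p = (e^0.03 − 0.65)/(1.5 − 0.65) = 0.3805/0.8500 = 0.4476
Terminal stock prices: S_uuu = 337.5, S_uud = 146.2, S_udd = 63.38, S_ddd = 27.46
Terminal payoffs (K − S): max(-256.5, 0) = 0, max(-65.25, 0) = 0, max(17.62, 0) = 17.62, max(53.54, 0) = 53.54
Node uu (S = 225): continuation = e^(−0.03)·[0.4476·0.0000 + 0.5524·0.0000] = 0.0000; exercise value = 0.0000 ≤ continuation, so V_uu = 0.0000
Node ud (S = 97.5): continuation = e^(−0.03)·[0.4476·0.0000 + 0.5524·17.6250] = 9.4484; exercise value = 0.0000 ≤ continuation, so V_ud = 9.4484
Node dd (S = 42.25): continuation = e^(−0.03)·[0.4476·17.6250 + 0.5524·53.5375] = 36.3561; exercise value = 38.7500 > continuation, so V_dd = 38.7500 (exercise)
Node u (S = 150): continuation = e^(−0.03)·[0.4476·0.0000 + 0.5524·9.4484] = 5.0651; exercise value = 0.0000 ≤ continuation, so V_u = 5.0651
Node d (S = 65): continuation = e^(−0.03)·[0.4476·9.4484 + 0.5524·38.7500] = 24.8772; exercise value = 16.0000 ≤ continuation, so V_d = 24.8772
Node 0 (S = 100): continuation = e^(−0.03)·[0.4476·5.0651 + 0.5524·24.8772] = 15.5363; exercise value = 0.0000 ≤ continuation, so V_0 = 15.5363

€15.54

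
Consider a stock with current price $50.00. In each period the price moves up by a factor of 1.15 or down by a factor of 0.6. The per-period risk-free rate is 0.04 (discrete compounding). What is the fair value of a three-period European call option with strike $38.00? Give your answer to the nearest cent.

$17.89

Risk-neutral probability p = (1 + 0.04 − 0.6)/(1.15 − 0.6) = 0.4400/0.5500 = 0.8000
Terminal stock prices: S_uuu = 76.04, S_uud = 39.67, S_udd = 20.7, S_ddd = 10.8
Terminal payoffs (S − K): max(38.04, 0) = 38.04, max(1.675, 0) = 1.675, max(-17.3, 0) = 0, max(-27.2, 0) = 0
Node uu (S = 66.12): V_uu = 1/1.04·[0.8000·38.0437 + 0.2000·1.6750] = 29.5865
Node ud (S = 34.5): V_ud = 1/1.04·[0.8000·1.6750 + 0.2000·0.0000] = 1.2885
Node dd (S = 18): V_dd = 1/1.04·[0.8000·0.0000 + 0.2000·0.0000] = 0.0000
Node u (S = 57.5): V_u = 1/1.04·[0.8000·29.5865 + 0.2000·1.2885] = 23.0067
Node d (S = 30): V_d = 1/1.04·[0.8000·1.2885 + 0.2000·0.0000] = 0.9911
Node 0 (S = 50): V_0 = 1/1.04·[0.8000·23.0067 + 0.2000·0.9911] = 17.8880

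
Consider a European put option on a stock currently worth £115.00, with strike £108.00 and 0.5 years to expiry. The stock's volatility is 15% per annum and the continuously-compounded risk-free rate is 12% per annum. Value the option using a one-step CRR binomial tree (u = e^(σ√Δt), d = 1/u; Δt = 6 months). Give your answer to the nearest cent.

£1.01

CRR parameters: u = e^(σ√Δt) = e^(0.15·√0.5) = 1.1119, d = 1/u = 0.8994
Per-period rate: rΔt = 0.12·0.5 = 0.06, so R = e^0.06 = 1.0618
Risk-neutral probability p = (e^0.06 − 0.8994)/(1.1119 − 0.8994) = 0.1625/0.2125 = 0.7645
Terminal stock prices: S_u = 127.9, S_d = 103.4
Terminal payoffs (K − S): max(-19.87, 0) = 0, max(4.573, 0) = 4.573
Node 0 (S = 115): V_0 = e^(−0.06)·[0.7645·0.0000 + 0.2355·4.5730] = 1.0144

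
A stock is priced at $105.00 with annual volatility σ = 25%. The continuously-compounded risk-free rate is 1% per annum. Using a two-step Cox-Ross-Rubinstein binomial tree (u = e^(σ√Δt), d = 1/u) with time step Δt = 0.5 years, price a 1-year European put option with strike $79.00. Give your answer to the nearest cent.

$1.47

CRR parameters: u = e^(σ√Δt) = e^(0.25·√0.5) = 1.1934, d = 1/u = 0.8380
Per-period rate: rΔt = 0.01·0.5 = 0.005, so R = e^0.005 = 1.0050
Risk-neutral probability p = (e^0.005 − 0.8380)/(1.1934 − 0.8380) = 0.1670/0.3554 = 0.4700
Terminal stock prices: S_uu = 149.5, S_ud = 105, S_dd = 73.73
Terminal payoffs (K − S): max(-70.53, 0) = 0, max(-26, 0) = 0, max(5.27, 0) = 5.27
Node u (S = 125.3): V_u = e^(−0.005)·[0.4700·0.0000 + 0.5300·0.0000] = 0.0000
Node d (S = 87.99): V_d = e^(−0.005)·[0.4700·0.0000 + 0.5300·5.2702] = 2.7792
Node 0 (S = 105): V_0 = e^(−0.005)·[0.4700·0.0000 + 0.5300·2.7792] = 1.4655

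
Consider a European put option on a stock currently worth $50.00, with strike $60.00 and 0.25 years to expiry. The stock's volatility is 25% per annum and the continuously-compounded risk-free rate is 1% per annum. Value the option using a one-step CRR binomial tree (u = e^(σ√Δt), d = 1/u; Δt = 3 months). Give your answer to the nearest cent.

$9.85

CRR parameters: u = e^(σ√Δt) = e^(0.25·√0.25) = 1.1331, d = 1/u = 0.8825
Per-period rate: rΔt = 0.01·0.25 = 0.0025, so R = e^0.0025 = 1.0025
Risk-neutral probability p = (e^0.0025 − 0.8825)/(1.1331 − 0.8825) = 0.1200/0.2507 = 0.4788
Terminal stock prices: S_u = 56.66, S_d = 44.12
Terminal payoffs (K − S): max(3.343, 0) = 3.343, max(15.88, 0) = 15.88
Node 0 (S = 50): V_0 = e^(−0.0025)·[0.4788·3.3426 + 0.5212·15.8752] = 9.8502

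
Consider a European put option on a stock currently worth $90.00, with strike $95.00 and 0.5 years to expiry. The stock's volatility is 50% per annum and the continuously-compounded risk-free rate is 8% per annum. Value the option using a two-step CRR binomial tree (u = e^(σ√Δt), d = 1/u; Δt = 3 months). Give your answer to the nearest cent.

CRR parameters: u = e^(σ√Δt) = e^(0.5·√0.25) = 1.2840, d = 1/u = 0.7788
Per-period rate: rΔt = 0.08·0.25 = 0.02, so R = e^0.02 = 1.0202
Risk-neutral probability p = (e^0.02 − 0.7788)/(1.2840 − 0.7788) = 0.2414/0.5052 = 0.4778
Terminal stock prices: S_uu = 148.4, S_ud = 90, S_dd = 54.59
Terminal payoffs (K − S): max(-53.38, 0) = 0, max(5, 0) = 5, max(40.41, 0) = 40.41
Node u (S = 115.6): V_u = e^(−0.02)·[0.4778·0.0000 + 0.5222·5.0000] = 2.5593
Node d (S = 70.09): V_d = e^(−0.02)·[0.4778·5.0000 + 0.5222·40.4122] = 23.0268
Node 0 (S = 90): V_0 = e^(−0.02)·[0.4778·2.5593 + 0.5222·23.0268] = 12.9849

$12.98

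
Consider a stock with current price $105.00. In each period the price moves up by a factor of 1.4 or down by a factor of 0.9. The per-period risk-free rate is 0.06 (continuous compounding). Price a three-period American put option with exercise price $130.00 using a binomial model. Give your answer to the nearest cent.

Risk-neutral probability p = (e^0.06 − 0.9)/(1.4 − 0.9) = 0.1618/0.5000 = 0.3237
Terminal stock prices: S_uuu = 288.1, S_uud = 185.2, S_udd = 119.1, S_ddd = 76.55
Terminal payoffs (K − S): max(-158.1, 0) = 0, max(-55.22, 0) = 0, max(10.93, 0) = 10.93, max(53.45, 0) = 53.45
Node uu (S = 205.8): continuation = e^(−0.06)·[0.3237·0.0000 + 0.6763·0.0000] = 0.0000; exercise value = 0.0000 ≤ continuation, so V_uu = 0.0000
Node ud (S = 132.3): continuation = e^(−0.06)·[0.3237·0.0000 + 0.6763·10.9300] = 6.9618; exercise value = 0.0000 ≤ continuation, so V_ud = 6.9618
Node dd (S = 85.05): continuation = e^(−0.06)·[0.3237·10.9300 + 0.6763·53.4550] = 37.3794; exercise value = 44.9500 > continuation, so V_dd = 44.9500 (exercise)
Node u (S = 147): continuation = e^(−0.06)·[0.3237·0.0000 + 0.6763·6.9618] = 4.4342; exercise value = 0.0000 ≤ continuation, so V_u = 4.4342
Node d (S = 94.5): continuation = e^(−0.06)·[0.3237·6.9618 + 0.6763·44.9500] = 30.7526; exercise value = 35.5000 > continuation, so V_d = 35.5000 (exercise)
Node 0 (S = 105): continuation = e^(−0.06)·[0.3237·4.4342 + 0.6763·35.5000] = 23.9631; exercise value = 25.0000 > continuation, so V_0 = 25.0000 (exercise)

$25.00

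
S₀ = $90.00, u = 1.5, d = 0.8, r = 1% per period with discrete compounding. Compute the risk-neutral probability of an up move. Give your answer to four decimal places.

p = 0.3000

Risk-neutral probability p = (1 + 0.01 − 0.8)/(1.5 − 0.8) = 0.2100/0.7000 = 0.3000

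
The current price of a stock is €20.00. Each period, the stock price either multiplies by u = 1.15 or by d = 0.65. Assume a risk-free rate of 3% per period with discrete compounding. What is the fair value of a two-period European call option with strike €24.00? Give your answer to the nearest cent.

Risk-neutral probability p = (1 + 0.03 − 0.65)/(1.15 − 0.65) = 0.3800/0.5000 = 0.7600
Terminal stock prices: S_uu = 26.45, S_ud = 14.95, S_dd = 8.45
Terminal payoffs (S − K): max(2.45, 0) = 2.45, max(-9.05, 0) = 0, max(-15.55, 0) = 0
Node u (S = 23): V_u = 1/1.03·[0.7600·2.4500 + 0.2400·0.0000] = 1.8078
Node d (S = 13): V_d = 1/1.03·[0.7600·0.0000 + 0.2400·0.0000] = 0.0000
Node 0 (S = 20): V_0 = 1/1.03·[0.7600·1.8078 + 0.2400·0.0000] = 1.3339

€1.33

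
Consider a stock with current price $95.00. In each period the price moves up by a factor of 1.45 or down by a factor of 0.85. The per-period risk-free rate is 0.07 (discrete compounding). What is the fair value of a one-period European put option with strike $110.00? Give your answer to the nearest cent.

Risk-neutral probability p = (1 + 0.07 − 0.85)/(1.45 − 0.85) = 0.2200/0.6000 = 0.3667
Terminal stock prices: S_u = 137.8, S_d = 80.75
Terminal payoffs (K − S): max(-27.75, 0) = 0, max(29.25, 0) = 29.25
Node 0 (S = 95): V_0 = 1/1.07·[0.3667·0.0000 + 0.6333·29.2500] = 17.3131

$17.31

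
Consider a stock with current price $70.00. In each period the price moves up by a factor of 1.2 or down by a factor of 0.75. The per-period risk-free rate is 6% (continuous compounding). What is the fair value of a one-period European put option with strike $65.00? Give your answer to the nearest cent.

Risk-neutral probability p = (e^0.06 − 0.75)/(1.2 − 0.75) = 0.3118/0.4500 = 0.6930
Terminal stock prices: S_u = 84, S_d = 52.5
Terminal payoffs (K − S): max(-19, 0) = 0, max(12.5, 0) = 12.5
Node 0 (S = 70): V_0 = e^(−0.06)·[0.6930·0.0000 + 0.3070·12.5000] = 3.6144

$3.61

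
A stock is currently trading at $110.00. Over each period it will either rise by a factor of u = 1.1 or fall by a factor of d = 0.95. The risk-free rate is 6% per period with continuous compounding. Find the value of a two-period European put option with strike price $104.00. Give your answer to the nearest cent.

Risk-neutral probability p = (e^0.06 − 0.95)/(1.1 − 0.95) = 0.1118/0.1500 = 0.7456
Terminal stock prices: S_uu = 133.1, S_ud = 115, S_dd = 99.27
Terminal payoffs (K − S): max(-29.1, 0) = 0, max(-10.95, 0) = 0, max(4.725, 0) = 4.725
Node u (S = 121): V_u = e^(−0.06)·[0.7456·0.0000 + 0.2544·0.0000] = 0.0000
Node d (S = 104.5): V_d = e^(−0.06)·[0.7456·0.0000 + 0.2544·4.7250] = 1.1321
Node 0 (S = 110): V_0 = e^(−0.06)·[0.7456·0.0000 + 0.2544·1.1321] = 0.2713

$0.27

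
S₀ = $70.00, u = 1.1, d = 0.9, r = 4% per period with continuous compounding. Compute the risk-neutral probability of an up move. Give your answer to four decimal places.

Risk-neutral probability p = (e^0.04 − 0.9)/(1.1 − 0.9) = 0.1408/0.2000 = 0.7041

p = 0.7041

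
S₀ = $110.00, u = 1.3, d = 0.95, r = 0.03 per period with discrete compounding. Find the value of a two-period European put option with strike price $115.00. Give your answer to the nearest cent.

Risk-neutral probability p = (1 + 0.03 − 0.95)/(1.3 − 0.95) = 0.0800/0.3500 = 0.2286
Terminal stock prices: S_uu = 185.9, S_ud = 135.8, S_dd = 99.27
Terminal payoffs (K − S): max(-70.9, 0) = 0, max(-20.85, 0) = 0, max(15.73, 0) = 15.73
Node u (S = 143): V_u = 1/1.03·[0.2286·0.0000 + 0.7714·0.0000] = 0.0000
Node d (S = 104.5): V_d = 1/1.03·[0.2286·0.0000 + 0.7714·15.7250] = 11.7774
Node 0 (S = 110): V_0 = 1/1.03·[0.2286·0.0000 + 0.7714·11.7774] = 8.8208

$8.82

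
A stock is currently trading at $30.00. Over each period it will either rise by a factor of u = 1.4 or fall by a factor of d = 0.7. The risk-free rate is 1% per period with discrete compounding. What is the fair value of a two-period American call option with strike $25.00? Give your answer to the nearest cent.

$8.63

Risk-neutral probability p = (1 + 0.01 − 0.7)/(1.4 − 0.7) = 0.3100/0.7000 = 0.4429
Terminal stock prices: S_uu = 58.8, S_ud = 29.4, S_dd = 14.7
Terminal payoffs (S − K): max(33.8, 0) = 33.8, max(4.4, 0) = 4.4, max(-10.3, 0) = 0
Node u (S = 42): continuation = 1/1.01·[0.4429·33.8000 + 0.5571·4.4000] = 17.2475; exercise value = 17.0000 ≤ continuation, so V_u = 17.2475
Node d (S = 21): continuation = 1/1.01·[0.4429·4.4000 + 0.5571·0.0000] = 1.9293; exercise value = 0.0000 ≤ continuation, so V_d = 1.9293
Node 0 (S = 30): continuation = 1/1.01·[0.4429·17.2475 + 0.5571·1.9293] = 8.6268; exercise value = 5.0000 ≤ continuation, so V_0 = 8.6268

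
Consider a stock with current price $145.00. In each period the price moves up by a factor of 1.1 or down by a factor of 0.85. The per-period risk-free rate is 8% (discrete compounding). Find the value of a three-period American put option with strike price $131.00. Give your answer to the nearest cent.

$0.65

Risk-neutral probability p = (1 + 0.08 − 0.85)/(1.1 − 0.85) = 0.2300/0.2500 = 0.9200
Terminal stock prices: S_uuu = 193, S_uud = 149.1, S_udd = 115.2, S_ddd = 89.05
Terminal payoffs (K − S): max(-62, 0) = 0, max(-18.13, 0) = 0, max(15.76, 0) = 15.76, max(41.95, 0) = 41.95
Node uu (S = 175.5): continuation = 1/1.08·[0.9200·0.0000 + 0.0800·0.0000] = 0.0000; exercise value = 0.0000 ≤ continuation, so V_uu = 0.0000
Node ud (S = 135.6): continuation = 1/1.08·[0.9200·0.0000 + 0.0800·15.7613] = 1.1675; exercise value = 0.0000 ≤ continuation, so V_ud = 1.1675
Node dd (S = 104.8): continuation = 1/1.08·[0.9200·15.7613 + 0.0800·41.9519] = 16.5338; exercise value = 26.2375 > continuation, so V_dd = 26.2375 (exercise)
Node u (S = 159.5): continuation = 1/1.08·[0.9200·0.0000 + 0.0800·1.1675] = 0.0865; exercise value = 0.0000 ≤ continuation, so V_u = 0.0865
Node d (S = 123.2): continuation = 1/1.08·[0.9200·1.1675 + 0.0800·26.2375] = 2.9381; exercise value = 7.7500 > continuation, so V_d = 7.7500 (exercise)
Node 0 (S = 145): continuation = 1/1.08·[0.9200·0.0865 + 0.0800·7.7500] = 0.6477; exercise value = 0.0000 ≤ continuation, so V_0 = 0.6477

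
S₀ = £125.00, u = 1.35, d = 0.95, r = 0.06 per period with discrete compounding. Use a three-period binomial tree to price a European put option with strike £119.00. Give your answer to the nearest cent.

Risk-neutral probability p = (1 + 0.06 − 0.95)/(1.35 − 0.95) = 0.1100/0.4000 = 0.2750
Terminal stock prices: S_uuu = 307.5, S_uud = 216.4, S_udd = 152.3, S_ddd = 107.2
Terminal payoffs (K − S): max(-188.5, 0) = 0, max(-97.42, 0) = 0, max(-33.3, 0) = 0, max(11.83, 0) = 11.83
Node uu (S = 227.8): V_uu = 1/1.06·[0.2750·0.0000 + 0.7250·0.0000] = 0.0000
Node ud (S = 160.3): V_ud = 1/1.06·[0.2750·0.0000 + 0.7250·0.0000] = 0.0000
Node dd (S = 112.8): V_dd = 1/1.06·[0.2750·0.0000 + 0.7250·11.8281] = 8.0900
Node u (S = 168.8): V_u = 1/1.06·[0.2750·0.0000 + 0.7250·0.0000] = 0.0000
Node d (S = 118.8): V_d = 1/1.06·[0.2750·0.0000 + 0.7250·8.0900] = 5.5332
Node 0 (S = 125): V_0 = 1/1.06·[0.2750·0.0000 + 0.7250·5.5332] = 3.7845

£3.78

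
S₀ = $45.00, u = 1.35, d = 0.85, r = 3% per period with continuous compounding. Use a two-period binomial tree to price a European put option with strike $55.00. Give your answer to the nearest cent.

Risk-neutral probability p = (e^0.03 − 0.85)/(1.35 − 0.85) = 0.1805/0.5000 = 0.3609
Terminal stock prices: S_uu = 82.01, S_ud = 51.64, S_dd = 32.51
Terminal payoffs (K − S): max(-27.01, 0) = 0, max(3.362, 0) = 3.362, max(22.49, 0) = 22.49
Node u (S = 60.75): V_u = e^(−0.03)·[0.3609·0.0000 + 0.6391·3.3625] = 2.0854
Node d (S = 38.25): V_d = e^(−0.03)·[0.3609·3.3625 + 0.6391·22.4875] = 15.1245
Node 0 (S = 45): V_0 = e^(−0.03)·[0.3609·2.0854 + 0.6391·15.1245] = 10.1107

$10.11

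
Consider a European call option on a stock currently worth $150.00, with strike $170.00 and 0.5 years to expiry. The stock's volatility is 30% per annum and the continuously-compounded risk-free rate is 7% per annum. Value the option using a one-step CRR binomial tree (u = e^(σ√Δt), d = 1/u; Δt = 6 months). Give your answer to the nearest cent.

CRR parameters: u = e^(σ√Δt) = e^(0.3·√0.5) = 1.2363, d = 1/u = 0.8089
Per-period rate: rΔt = 0.07·0.5 = 0.035, so R = e^0.035 = 1.0356
Risk-neutral probability p = (e^0.035 − 0.8089)/(1.2363 − 0.8089) = 0.2268/0.4275 = 0.5305
Terminal stock prices: S_u = 185.4, S_d = 121.3
Terminal payoffs (S − K): max(15.45, 0) = 15.45, max(-48.67, 0) = 0
Node 0 (S = 150): V_0 = e^(−0.035)·[0.5305·15.4467 + 0.4695·0.0000] = 7.9125

$7.91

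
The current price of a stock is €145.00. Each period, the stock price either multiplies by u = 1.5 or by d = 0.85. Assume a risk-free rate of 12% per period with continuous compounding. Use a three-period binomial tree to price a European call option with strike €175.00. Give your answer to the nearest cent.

Risk-neutral probability p = (e^0.12 − 0.85)/(1.5 − 0.85) = 0.2775/0.6500 = 0.4269
Terminal stock prices: S_uuu = 489.4, S_uud = 277.3, S_udd = 157.1, S_ddd = 89.05
Terminal payoffs (S − K): max(314.4, 0) = 314.4, max(102.3, 0) = 102.3, max(-17.86, 0) = 0, max(-85.95, 0) = 0
Node uu (S = 326.2): V_uu = e^(−0.12)·[0.4269·314.3750 + 0.5731·102.3125] = 171.0389
Node ud (S = 184.9): V_ud = e^(−0.12)·[0.4269·102.3125 + 0.5731·0.0000] = 38.7399
Node dd (S = 104.8): V_dd = e^(−0.12)·[0.4269·0.0000 + 0.5731·0.0000] = 0.0000
Node u (S = 217.5): V_u = e^(−0.12)·[0.4269·171.0389 + 0.5731·38.7399] = 84.4532
Node d (S = 123.2): V_d = e^(−0.12)·[0.4269·38.7399 + 0.5731·0.0000] = 14.6686
Node 0 (S = 145): V_0 = e^(−0.12)·[0.4269·84.4532 + 0.5731·14.6686] = 39.4333

€39.43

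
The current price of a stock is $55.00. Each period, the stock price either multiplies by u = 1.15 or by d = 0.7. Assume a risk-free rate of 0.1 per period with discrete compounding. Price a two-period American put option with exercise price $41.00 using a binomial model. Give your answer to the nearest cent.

$0.25

Risk-neutral probability p = (1 + 0.1 − 0.7)/(1.15 − 0.7) = 0.4000/0.4500 = 0.8889
Terminal stock prices: S_uu = 72.74, S_ud = 44.27, S_dd = 26.95
Terminal payoffs (K − S): max(-31.74, 0) = 0, max(-3.275, 0) = 0, max(14.05, 0) = 14.05
Node u (S = 63.25): continuation = 1/1.1·[0.8889·0.0000 + 0.1111·0.0000] = 0.0000; exercise value = 0.0000 ≤ continuation, so V_u = 0.0000
Node d (S = 38.5): continuation = 1/1.1·[0.8889·0.0000 + 0.1111·14.0500] = 1.4192; exercise value = 2.5000 > continuation, so V_d = 2.5000 (exercise)
Node 0 (S = 55): continuation = 1/1.1·[0.8889·0.0000 + 0.1111·2.5000] = 0.2525; exercise value = 0.0000 ≤ continuation, so V_0 = 0.2525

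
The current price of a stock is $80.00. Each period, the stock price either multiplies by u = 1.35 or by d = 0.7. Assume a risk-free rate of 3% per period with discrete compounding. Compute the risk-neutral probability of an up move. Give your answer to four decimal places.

Risk-neutral probability p = (1 + 0.03 − 0.7)/(1.35 − 0.7) = 0.3300/0.6500 = 0.5077

p = 0.5077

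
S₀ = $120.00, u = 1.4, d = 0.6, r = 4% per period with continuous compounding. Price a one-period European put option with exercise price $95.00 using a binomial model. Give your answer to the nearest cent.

$9.92

Risk-neutral probability p = (e^0.04 − 0.6)/(1.4 − 0.6) = 0.4408/0.8000 = 0.5510
Terminal stock prices: S_u = 168, S_d = 72
Terminal payoffs (K − S): max(-73, 0) = 0, max(23, 0) = 23
Node 0 (S = 120): V_0 = e^(−0.04)·[0.5510·0.0000 + 0.4490·23.0000] = 9.9218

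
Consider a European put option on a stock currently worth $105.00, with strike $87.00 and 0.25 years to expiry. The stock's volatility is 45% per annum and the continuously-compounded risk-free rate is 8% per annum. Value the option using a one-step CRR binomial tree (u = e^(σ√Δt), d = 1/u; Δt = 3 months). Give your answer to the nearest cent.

CRR parameters: u = e^(σ√Δt) = e^(0.45·√0.25) = 1.2523, d = 1/u = 0.7985
Per-period rate: rΔt = 0.08·0.25 = 0.02, so R = e^0.02 = 1.0202
Risk-neutral probability p = (e^0.02 − 0.7985)/(1.2523 − 0.7985) = 0.2217/0.4538 = 0.4885
Terminal stock prices: S_u = 131.5, S_d = 83.84
Terminal payoffs (K − S): max(-44.49, 0) = 0, max(3.156, 0) = 3.156
Node 0 (S = 105): V_0 = e^(−0.02)·[0.4885·0.0000 + 0.5115·3.1558] = 1.5822

$1.58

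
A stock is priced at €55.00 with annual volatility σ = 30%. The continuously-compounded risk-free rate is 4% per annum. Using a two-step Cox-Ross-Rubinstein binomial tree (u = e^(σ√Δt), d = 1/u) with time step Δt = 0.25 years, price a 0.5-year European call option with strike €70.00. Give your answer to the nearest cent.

CRR parameters: u = e^(σ√Δt) = e^(0.3·√0.25) = 1.1618, d = 1/u = 0.8607
Per-period rate: rΔt = 0.04·0.25 = 0.01, so R = e^0.01 = 1.0101
Risk-neutral probability p = (e^0.01 − 0.8607)/(1.1618 − 0.8607) = 0.1493/0.3011 = 0.4959
Terminal stock prices: S_uu = 74.24, S_ud = 55, S_dd = 40.75
Terminal payoffs (S − K): max(4.242, 0) = 4.242, max(-15, 0) = 0, max(-29.25, 0) = 0
Node u (S = 63.9): V_u = e^(−0.01)·[0.4959·4.2422 + 0.5041·0.0000] = 2.0830
Node d (S = 47.34): V_d = e^(−0.01)·[0.4959·0.0000 + 0.5041·0.0000] = 0.0000
Node 0 (S = 55): V_0 = e^(−0.01)·[0.4959·2.0830 + 0.5041·0.0000] = 1.0228

€1.02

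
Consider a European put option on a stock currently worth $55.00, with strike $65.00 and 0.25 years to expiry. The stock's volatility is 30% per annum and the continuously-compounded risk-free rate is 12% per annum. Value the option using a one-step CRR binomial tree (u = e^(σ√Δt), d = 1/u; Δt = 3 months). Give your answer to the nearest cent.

CRR parameters: u = e^(σ√Δt) = e^(0.3·√0.25) = 1.1618, d = 1/u = 0.8607
Per-period rate: rΔt = 0.12·0.25 = 0.03, so R = e^0.03 = 1.0305
Risk-neutral probability p = (e^0.03 − 0.8607)/(1.1618 − 0.8607) = 0.1697/0.3011 = 0.5637
Terminal stock prices: S_u = 63.9, S_d = 47.34
Terminal payoffs (K − S): max(1.099, 0) = 1.099, max(17.66, 0) = 17.66
Node 0 (S = 55): V_0 = e^(−0.03)·[0.5637·1.0991 + 0.4363·17.6611] = 8.0790

$8.08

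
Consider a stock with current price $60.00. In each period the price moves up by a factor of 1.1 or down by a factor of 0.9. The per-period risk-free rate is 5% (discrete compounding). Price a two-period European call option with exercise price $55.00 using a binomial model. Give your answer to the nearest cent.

Risk-neutral probability p = (1 + 0.05 − 0.9)/(1.1 − 0.9) = 0.1500/0.2000 = 0.7500
Terminal stock prices: S_uu = 72.6, S_ud = 59.4, S_dd = 48.6
Terminal payoffs (S − K): max(17.6, 0) = 17.6, max(4.4, 0) = 4.4, max(-6.4, 0) = 0
Node u (S = 66): V_u = 1/1.05·[0.7500·17.6000 + 0.2500·4.4000] = 13.6190
Node d (S = 54): V_d = 1/1.05·[0.7500·4.4000 + 0.2500·0.0000] = 3.1429
Node 0 (S = 60): V_0 = 1/1.05·[0.7500·13.6190 + 0.2500·3.1429] = 10.4762

$10.48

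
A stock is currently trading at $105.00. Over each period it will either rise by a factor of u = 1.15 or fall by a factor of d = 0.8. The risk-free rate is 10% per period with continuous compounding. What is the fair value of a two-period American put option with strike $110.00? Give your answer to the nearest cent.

Risk-neutral probability p = (e^0.1 − 0.8)/(1.15 − 0.8) = 0.3052/0.3500 = 0.8719
Terminal stock prices: S_uu = 138.9, S_ud = 96.6, S_dd = 67.2
Terminal payoffs (K − S): max(-28.86, 0) = 0, max(13.4, 0) = 13.4, max(42.8, 0) = 42.8
Node u (S = 120.7): continuation = e^(−0.1)·[0.8719·0.0000 + 0.1281·13.4000] = 1.5530; exercise value = 0.0000 ≤ continuation, so V_u = 1.5530
Node d (S = 84): continuation = e^(−0.1)·[0.8719·13.4000 + 0.1281·42.8000] = 15.5321; exercise value = 26.0000 > continuation, so V_d = 26.0000 (exercise)
Node 0 (S = 105): continuation = e^(−0.1)·[0.8719·1.5530 + 0.1281·26.0000] = 4.2385; exercise value = 5.0000 > continuation, so V_0 = 5.0000 (exercise)

$5.00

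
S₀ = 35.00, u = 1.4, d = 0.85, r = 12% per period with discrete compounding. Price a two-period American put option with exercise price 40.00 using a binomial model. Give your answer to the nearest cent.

5.00

Risk-neutral probability p = (1 + 0.12 − 0.85)/(1.4 − 0.85) = 0.2700/0.5500 = 0.4909
Terminal stock prices: S_uu = 68.6, S_ud = 41.65, S_dd = 25.29
Terminal payoffs (K − S): max(-28.6, 0) = 0, max(-1.65, 0) = 0, max(14.71, 0) = 14.71
Node u (S = 49): continuation = 1/1.12·[0.4909·0.0000 + 0.5091·0.0000] = 0.0000; exercise value = 0.0000 ≤ continuation, so V_u = 0.0000
Node d (S = 29.75): continuation = 1/1.12·[0.4909·0.0000 + 0.5091·14.7125] = 6.6875; exercise value = 10.2500 > continuation, so V_d = 10.2500 (exercise)
Node 0 (S = 35): continuation = 1/1.12·[0.4909·0.0000 + 0.5091·10.2500] = 4.6591; exercise value = 5.0000 > continuation, so V_0 = 5.0000 (exercise)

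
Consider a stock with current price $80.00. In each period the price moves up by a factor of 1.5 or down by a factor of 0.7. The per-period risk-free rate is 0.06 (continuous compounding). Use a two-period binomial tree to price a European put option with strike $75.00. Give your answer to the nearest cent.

$9.52

Risk-neutral probability p = (e^0.06 − 0.7)/(1.5 − 0.7) = 0.3618/0.8000 = 0.4523
Terminal stock prices: S_uu = 180, S_ud = 84, S_dd = 39.2
Terminal payoffs (K − S): max(-105, 0) = 0, max(-9, 0) = 0, max(35.8, 0) = 35.8
Node u (S = 120): V_u = e^(−0.06)·[0.4523·0.0000 + 0.5477·0.0000] = 0.0000
Node d (S = 56): V_d = e^(−0.06)·[0.4523·0.0000 + 0.5477·35.8000] = 18.4659
Node 0 (S = 80): V_0 = e^(−0.06)·[0.4523·0.0000 + 0.5477·18.4659] = 9.5249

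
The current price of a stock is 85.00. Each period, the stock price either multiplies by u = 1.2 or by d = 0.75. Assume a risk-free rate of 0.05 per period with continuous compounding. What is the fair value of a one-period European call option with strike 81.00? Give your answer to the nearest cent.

13.37

Risk-neutral probability p = (e^0.05 − 0.75)/(1.2 − 0.75) = 0.3013/0.4500 = 0.6695
Terminal stock prices: S_u = 102, S_d = 63.75
Terminal payoffs (S − K): max(21, 0) = 21, max(-17.25, 0) = 0
Node 0 (S = 85): V_0 = e^(−0.05)·[0.6695·21.0000 + 0.3305·0.0000] = 13.3736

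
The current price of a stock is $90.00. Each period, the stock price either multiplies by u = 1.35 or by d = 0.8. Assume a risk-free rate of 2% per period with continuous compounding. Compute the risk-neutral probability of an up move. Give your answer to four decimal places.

Risk-neutral probability p = (e^0.02 − 0.8)/(1.35 − 0.8) = 0.2202/0.5500 = 0.4004

p = 0.4004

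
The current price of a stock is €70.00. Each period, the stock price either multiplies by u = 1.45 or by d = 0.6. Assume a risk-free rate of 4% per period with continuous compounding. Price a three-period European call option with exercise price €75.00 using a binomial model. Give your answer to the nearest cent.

€21.70

Risk-neutral probability p = (e^0.04 − 0.6)/(1.45 − 0.6) = 0.4408/0.8500 = 0.5186
Terminal stock prices: S_uuu = 213.4, S_uud = 88.31, S_udd = 36.54, S_ddd = 15.12
Terminal payoffs (S − K): max(138.4, 0) = 138.4, max(13.31, 0) = 13.31, max(-38.46, 0) = 0, max(-59.88, 0) = 0
Node uu (S = 147.2): V_uu = e^(−0.04)·[0.5186·138.4038 + 0.4814·13.3050] = 75.1158
Node ud (S = 60.9): V_ud = e^(−0.04)·[0.5186·13.3050 + 0.4814·0.0000] = 6.6294
Node dd (S = 25.2): V_dd = e^(−0.04)·[0.5186·0.0000 + 0.4814·0.0000] = 0.0000
Node u (S = 101.5): V_u = e^(−0.04)·[0.5186·75.1158 + 0.4814·6.6294] = 40.4939
Node d (S = 42): V_d = e^(−0.04)·[0.5186·6.6294 + 0.4814·0.0000] = 3.3032
Node 0 (S = 70): V_0 = e^(−0.04)·[0.5186·40.4939 + 0.4814·3.3032] = 21.7046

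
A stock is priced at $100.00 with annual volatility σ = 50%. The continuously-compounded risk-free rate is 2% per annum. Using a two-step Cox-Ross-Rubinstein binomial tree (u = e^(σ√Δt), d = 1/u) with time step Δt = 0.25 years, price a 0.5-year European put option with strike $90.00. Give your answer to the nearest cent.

$8.86

CRR parameters: u = e^(σ√Δt) = e^(0.5·√0.25) = 1.2840, d = 1/u = 0.7788
Per-period rate: rΔt = 0.02·0.25 = 0.005, so R = e^0.005 = 1.0050
Risk-neutral probability p = (e^0.005 − 0.7788)/(1.2840 − 0.7788) = 0.2262/0.5052 = 0.4477
Terminal stock prices: S_uu = 164.9, S_ud = 100, S_dd = 60.65
Terminal payoffs (K − S): max(-74.87, 0) = 0, max(-10, 0) = 0, max(29.35, 0) = 29.35
Node u (S = 128.4): V_u = e^(−0.005)·[0.4477·0.0000 + 0.5523·0.0000] = 0.0000
Node d (S = 77.88): V_d = e^(−0.005)·[0.4477·0.0000 + 0.5523·29.3469] = 16.1262
Node 0 (S = 100): V_0 = e^(−0.005)·[0.4477·0.0000 + 0.5523·16.1262] = 8.8613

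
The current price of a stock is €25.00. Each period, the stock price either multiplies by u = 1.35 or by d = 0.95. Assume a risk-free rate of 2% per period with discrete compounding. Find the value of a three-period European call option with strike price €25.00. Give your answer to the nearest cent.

Risk-neutral probability p = (1 + 0.02 − 0.95)/(1.35 − 0.95) = 0.0700/0.4000 = 0.1750
Terminal stock prices: S_uuu = 61.51, S_uud = 43.28, S_udd = 30.46, S_ddd = 21.43
Terminal payoffs (S − K): max(36.51, 0) = 36.51, max(18.28, 0) = 18.28, max(5.459, 0) = 5.459, max(-3.566, 0) = 0
Node uu (S = 45.56): V_uu = 1/1.02·[0.1750·36.5094 + 0.8250·18.2844] = 21.0527
Node ud (S = 32.06): V_ud = 1/1.02·[0.1750·18.2844 + 0.8250·5.4594] = 7.5527
Node dd (S = 22.56): V_dd = 1/1.02·[0.1750·5.4594 + 0.8250·0.0000] = 0.9367
Node u (S = 33.75): V_u = 1/1.02·[0.1750·21.0527 + 0.8250·7.5527] = 9.7208
Node d (S = 23.75): V_d = 1/1.02·[0.1750·7.5527 + 0.8250·0.9367] = 2.0534
Node 0 (S = 25): V_0 = 1/1.02·[0.1750·9.7208 + 0.8250·2.0534] = 3.3286

€3.33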